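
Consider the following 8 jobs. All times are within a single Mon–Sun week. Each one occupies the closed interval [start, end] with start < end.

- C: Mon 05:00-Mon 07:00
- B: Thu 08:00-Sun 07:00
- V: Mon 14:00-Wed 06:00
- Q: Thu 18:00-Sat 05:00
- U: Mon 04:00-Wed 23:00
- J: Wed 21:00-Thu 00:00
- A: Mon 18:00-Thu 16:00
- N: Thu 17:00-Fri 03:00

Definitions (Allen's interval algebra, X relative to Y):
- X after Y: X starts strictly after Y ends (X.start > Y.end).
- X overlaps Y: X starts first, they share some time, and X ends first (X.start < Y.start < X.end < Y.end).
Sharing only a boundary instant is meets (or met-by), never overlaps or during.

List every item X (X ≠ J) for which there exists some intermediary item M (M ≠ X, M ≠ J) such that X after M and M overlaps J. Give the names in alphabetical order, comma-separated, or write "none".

Target J = [Wed 21:00, Thu 00:00].
Intermediaries M with M overlaps J: U.
Via U — items with X after U: B, N, Q.
Union: B, N, Q.

B, N, Q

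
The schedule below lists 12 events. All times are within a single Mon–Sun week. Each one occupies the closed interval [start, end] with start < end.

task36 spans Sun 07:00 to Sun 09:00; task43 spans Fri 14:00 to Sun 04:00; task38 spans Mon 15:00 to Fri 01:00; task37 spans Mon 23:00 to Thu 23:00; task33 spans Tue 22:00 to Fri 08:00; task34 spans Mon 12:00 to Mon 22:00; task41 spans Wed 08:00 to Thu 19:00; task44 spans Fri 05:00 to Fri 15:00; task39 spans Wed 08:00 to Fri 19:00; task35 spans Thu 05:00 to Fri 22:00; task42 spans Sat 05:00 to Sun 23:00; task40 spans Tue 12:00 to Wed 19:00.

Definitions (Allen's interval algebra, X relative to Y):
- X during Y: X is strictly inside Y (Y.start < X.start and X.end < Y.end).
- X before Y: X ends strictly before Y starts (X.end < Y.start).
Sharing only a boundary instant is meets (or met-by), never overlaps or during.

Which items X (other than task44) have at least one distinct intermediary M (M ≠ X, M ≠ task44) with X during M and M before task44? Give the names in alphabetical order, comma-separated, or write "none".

Target task44 = [Fri 05:00, Fri 15:00].
Intermediaries M with M before task44: task34, task37, task38, task40, task41.
Via task34 — items with X during task34: none.
Via task37 — items with X during task37: task40, task41.
Via task38 — items with X during task38: task37, task40, task41.
Via task40 — items with X during task40: none.
Via task41 — items with X during task41: none.
Union: task37, task40, task41.

task37, task40, task41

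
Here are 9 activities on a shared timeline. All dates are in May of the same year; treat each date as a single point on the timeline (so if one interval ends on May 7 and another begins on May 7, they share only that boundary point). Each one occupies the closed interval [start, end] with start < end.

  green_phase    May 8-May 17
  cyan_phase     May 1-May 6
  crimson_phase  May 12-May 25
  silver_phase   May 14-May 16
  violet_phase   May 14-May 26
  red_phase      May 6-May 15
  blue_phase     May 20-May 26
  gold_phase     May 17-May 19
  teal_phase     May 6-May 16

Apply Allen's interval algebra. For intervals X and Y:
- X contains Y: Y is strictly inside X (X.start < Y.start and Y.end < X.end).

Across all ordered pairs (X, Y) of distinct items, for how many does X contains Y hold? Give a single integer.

4

Checking all 72 ordered pairs for relation 'contains'; matching pairs in alphabetical order:
(crimson_phase, gold_phase): crimson_phase contains gold_phase ✓
(crimson_phase, silver_phase): crimson_phase contains silver_phase ✓
(green_phase, silver_phase): green_phase contains silver_phase ✓
(violet_phase, gold_phase): violet_phase contains gold_phase ✓
Count: 4.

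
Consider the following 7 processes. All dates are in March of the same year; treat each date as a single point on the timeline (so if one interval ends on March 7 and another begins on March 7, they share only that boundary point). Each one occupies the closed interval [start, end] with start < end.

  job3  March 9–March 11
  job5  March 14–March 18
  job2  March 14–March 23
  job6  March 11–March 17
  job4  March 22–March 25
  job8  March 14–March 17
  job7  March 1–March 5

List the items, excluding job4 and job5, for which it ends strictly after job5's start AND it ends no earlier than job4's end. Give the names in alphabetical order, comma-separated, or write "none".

Conditions: its end is strictly after job5's start (X.end > March 14) AND its end is no earlier than job4's end (X.end >= March 25).
job2: end March 23 > March 14? ✓; end March 23 >= March 25? ✗ → no.
job3: end March 11 > March 14? ✗; end March 11 >= March 25? ✗ → no.
job6: end March 17 > March 14? ✓; end March 17 >= March 25? ✗ → no.
job7: end March 5 > March 14? ✗; end March 5 >= March 25? ✗ → no.
job8: end March 17 > March 14? ✓; end March 17 >= March 25? ✗ → no.
Result: none.

none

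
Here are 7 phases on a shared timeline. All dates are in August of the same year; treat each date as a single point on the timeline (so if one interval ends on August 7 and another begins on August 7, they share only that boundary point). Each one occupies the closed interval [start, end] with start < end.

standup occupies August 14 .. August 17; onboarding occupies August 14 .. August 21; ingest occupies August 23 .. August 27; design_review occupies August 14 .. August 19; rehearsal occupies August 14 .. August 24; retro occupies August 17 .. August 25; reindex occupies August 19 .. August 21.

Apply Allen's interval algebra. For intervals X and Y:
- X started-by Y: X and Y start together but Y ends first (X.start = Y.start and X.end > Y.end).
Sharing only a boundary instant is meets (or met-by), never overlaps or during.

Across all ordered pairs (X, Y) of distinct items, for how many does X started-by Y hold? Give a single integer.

6

Checking all 42 ordered pairs for relation 'started-by'; matching pairs in alphabetical order:
(design_review, standup): design_review started-by standup ✓
(onboarding, design_review): onboarding started-by design_review ✓
(onboarding, standup): onboarding started-by standup ✓
(rehearsal, design_review): rehearsal started-by design_review ✓
(rehearsal, onboarding): rehearsal started-by onboarding ✓
(rehearsal, standup): rehearsal started-by standup ✓
Count: 6.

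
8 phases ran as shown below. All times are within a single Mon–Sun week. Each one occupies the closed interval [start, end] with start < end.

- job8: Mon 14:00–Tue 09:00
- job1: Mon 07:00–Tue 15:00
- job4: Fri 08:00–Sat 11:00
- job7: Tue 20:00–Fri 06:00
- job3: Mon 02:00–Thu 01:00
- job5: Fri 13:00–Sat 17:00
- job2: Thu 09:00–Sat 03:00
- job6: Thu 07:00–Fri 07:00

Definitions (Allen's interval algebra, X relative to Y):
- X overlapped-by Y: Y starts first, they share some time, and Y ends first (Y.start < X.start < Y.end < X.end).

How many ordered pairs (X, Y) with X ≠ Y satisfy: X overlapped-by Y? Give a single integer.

7

Checking all 56 ordered pairs for relation 'overlapped-by'; matching pairs in alphabetical order:
(job2, job6): job2 overlapped-by job6 ✓
(job2, job7): job2 overlapped-by job7 ✓
(job4, job2): job4 overlapped-by job2 ✓
(job5, job2): job5 overlapped-by job2 ✓
(job5, job4): job5 overlapped-by job4 ✓
(job6, job7): job6 overlapped-by job7 ✓
(job7, job3): job7 overlapped-by job3 ✓
Count: 7.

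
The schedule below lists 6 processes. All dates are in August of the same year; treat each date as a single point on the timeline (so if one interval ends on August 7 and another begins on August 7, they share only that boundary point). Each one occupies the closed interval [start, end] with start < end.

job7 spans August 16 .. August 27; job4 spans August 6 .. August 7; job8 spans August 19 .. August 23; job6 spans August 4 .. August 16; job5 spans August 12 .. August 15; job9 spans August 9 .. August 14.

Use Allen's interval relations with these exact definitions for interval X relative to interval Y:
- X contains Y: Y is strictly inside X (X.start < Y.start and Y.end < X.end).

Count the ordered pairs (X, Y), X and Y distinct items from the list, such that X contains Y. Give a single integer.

4

Checking all 30 ordered pairs for relation 'contains'; matching pairs in alphabetical order:
(job6, job4): job6 contains job4 ✓
(job6, job5): job6 contains job5 ✓
(job6, job9): job6 contains job9 ✓
(job7, job8): job7 contains job8 ✓
Count: 4.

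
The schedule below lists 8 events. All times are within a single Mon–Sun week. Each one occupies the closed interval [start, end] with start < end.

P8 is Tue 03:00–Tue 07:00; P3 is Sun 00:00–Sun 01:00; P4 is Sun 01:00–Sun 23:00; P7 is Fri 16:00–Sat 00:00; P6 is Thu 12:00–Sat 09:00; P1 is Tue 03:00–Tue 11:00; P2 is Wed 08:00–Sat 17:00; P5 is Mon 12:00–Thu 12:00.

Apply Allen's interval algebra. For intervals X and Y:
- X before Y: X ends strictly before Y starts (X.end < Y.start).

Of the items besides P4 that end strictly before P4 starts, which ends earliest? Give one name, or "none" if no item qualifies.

P8

Target P4 = [Sun 01:00, Sun 23:00].
P1 [Tue 03:00, Tue 11:00] → before → candidate.
P2 [Wed 08:00, Sat 17:00] → before → candidate.
P3 [Sun 00:00, Sun 01:00] → meets → excluded.
P5 [Mon 12:00, Thu 12:00] → before → candidate.
P6 [Thu 12:00, Sat 09:00] → before → candidate.
P7 [Fri 16:00, Sat 00:00] → before → candidate.
P8 [Tue 03:00, Tue 07:00] → before → candidate.
Among candidates, earliest end is Tue 07:00 → P8.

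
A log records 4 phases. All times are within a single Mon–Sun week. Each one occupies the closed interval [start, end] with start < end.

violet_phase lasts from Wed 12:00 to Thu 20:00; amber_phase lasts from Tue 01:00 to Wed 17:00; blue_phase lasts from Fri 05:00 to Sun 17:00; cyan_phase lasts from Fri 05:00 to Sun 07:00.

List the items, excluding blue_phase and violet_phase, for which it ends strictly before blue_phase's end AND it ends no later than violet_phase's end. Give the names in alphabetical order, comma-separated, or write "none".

amber_phase

Conditions: its end is strictly before blue_phase's end (X.end < Sun 17:00) AND its end is no later than violet_phase's end (X.end <= Thu 20:00).
amber_phase: end Wed 17:00 < Sun 17:00? ✓; end Wed 17:00 <= Thu 20:00? ✓ → yes.
cyan_phase: end Sun 07:00 < Sun 17:00? ✓; end Sun 07:00 <= Thu 20:00? ✗ → no.
Result: amber_phase.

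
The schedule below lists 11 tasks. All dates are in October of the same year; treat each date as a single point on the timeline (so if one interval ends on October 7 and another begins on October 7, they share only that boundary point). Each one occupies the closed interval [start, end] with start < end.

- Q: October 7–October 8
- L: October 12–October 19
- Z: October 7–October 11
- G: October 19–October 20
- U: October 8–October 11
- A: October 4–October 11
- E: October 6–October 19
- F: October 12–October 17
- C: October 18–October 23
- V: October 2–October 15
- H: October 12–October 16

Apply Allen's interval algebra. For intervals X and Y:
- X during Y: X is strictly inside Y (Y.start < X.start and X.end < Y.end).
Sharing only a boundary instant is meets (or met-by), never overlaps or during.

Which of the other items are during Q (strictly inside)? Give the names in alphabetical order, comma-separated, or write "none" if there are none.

Target Q = [October 7, October 8].
A [October 4, October 11] → contains → no.
C [October 18, October 23] → after → no.
E [October 6, October 19] → contains → no.
F [October 12, October 17] → after → no.
G [October 19, October 20] → after → no.
H [October 12, October 16] → after → no.
L [October 12, October 19] → after → no.
U [October 8, October 11] → met-by → no.
V [October 2, October 15] → contains → no.
Z [October 7, October 11] → started-by → no.
Result: none.

none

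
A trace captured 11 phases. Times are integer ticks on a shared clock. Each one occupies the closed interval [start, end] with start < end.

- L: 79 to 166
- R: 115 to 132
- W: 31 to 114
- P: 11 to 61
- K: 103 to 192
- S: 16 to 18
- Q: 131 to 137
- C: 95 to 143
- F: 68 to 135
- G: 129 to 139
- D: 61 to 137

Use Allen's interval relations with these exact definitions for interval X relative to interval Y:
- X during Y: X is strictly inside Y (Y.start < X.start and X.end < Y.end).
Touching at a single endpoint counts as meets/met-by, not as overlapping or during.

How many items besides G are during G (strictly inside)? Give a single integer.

1

Target G = [129, 139].
C [95, 143] → contains → no.
D [61, 137] → overlaps → no.
F [68, 135] → overlaps → no.
K [103, 192] → contains → no.
L [79, 166] → contains → no.
P [11, 61] → before → no.
Q [131, 137] → during → counts.
R [115, 132] → overlaps → no.
S [16, 18] → before → no.
W [31, 114] → before → no.
Total: 1.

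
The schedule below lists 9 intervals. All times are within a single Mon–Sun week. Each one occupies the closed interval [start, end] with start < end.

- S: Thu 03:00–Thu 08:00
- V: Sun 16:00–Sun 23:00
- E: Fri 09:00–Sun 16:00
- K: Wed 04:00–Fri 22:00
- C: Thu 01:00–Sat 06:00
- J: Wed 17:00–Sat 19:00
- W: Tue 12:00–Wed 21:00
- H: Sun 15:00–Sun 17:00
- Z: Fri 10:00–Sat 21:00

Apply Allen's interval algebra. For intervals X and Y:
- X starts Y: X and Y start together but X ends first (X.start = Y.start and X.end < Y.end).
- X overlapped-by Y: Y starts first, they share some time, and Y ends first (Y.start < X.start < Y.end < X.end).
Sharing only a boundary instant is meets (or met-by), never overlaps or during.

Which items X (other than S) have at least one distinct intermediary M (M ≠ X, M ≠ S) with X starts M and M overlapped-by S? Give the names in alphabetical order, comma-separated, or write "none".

Target S = [Thu 03:00, Thu 08:00].
Intermediaries M with M overlapped-by S: none.
Union: none.

none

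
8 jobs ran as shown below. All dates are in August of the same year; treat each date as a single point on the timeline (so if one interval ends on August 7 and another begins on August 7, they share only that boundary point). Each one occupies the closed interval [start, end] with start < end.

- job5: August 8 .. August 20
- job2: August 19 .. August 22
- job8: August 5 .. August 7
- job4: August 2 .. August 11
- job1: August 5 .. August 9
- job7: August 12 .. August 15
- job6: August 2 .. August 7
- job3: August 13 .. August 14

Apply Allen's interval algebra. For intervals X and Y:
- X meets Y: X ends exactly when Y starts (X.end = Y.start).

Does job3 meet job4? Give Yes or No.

No

job3 = [August 13, August 14], job4 = [August 2, August 11].
Actual relation of job3 to job4: after.
Asked whether 'meets' holds → No.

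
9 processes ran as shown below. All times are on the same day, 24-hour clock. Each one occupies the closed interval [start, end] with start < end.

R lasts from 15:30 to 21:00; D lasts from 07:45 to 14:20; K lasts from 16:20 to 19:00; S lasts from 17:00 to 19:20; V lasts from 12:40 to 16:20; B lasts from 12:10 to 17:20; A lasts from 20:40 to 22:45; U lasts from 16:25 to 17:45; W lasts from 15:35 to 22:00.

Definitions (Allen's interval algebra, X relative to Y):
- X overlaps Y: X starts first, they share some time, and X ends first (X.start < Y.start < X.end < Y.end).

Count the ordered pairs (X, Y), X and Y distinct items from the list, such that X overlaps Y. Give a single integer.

14

Checking all 72 ordered pairs for relation 'overlaps'; matching pairs in alphabetical order:
(B, K): B overlaps K ✓
(B, R): B overlaps R ✓
(B, S): B overlaps S ✓
(B, U): B overlaps U ✓
(B, W): B overlaps W ✓
(D, B): D overlaps B ✓
(D, V): D overlaps V ✓
(K, S): K overlaps S ✓
(R, A): R overlaps A ✓
(R, W): R overlaps W ✓
(U, S): U overlaps S ✓
(V, R): V overlaps R ✓
(V, W): V overlaps W ✓
(W, A): W overlaps A ✓
Count: 14.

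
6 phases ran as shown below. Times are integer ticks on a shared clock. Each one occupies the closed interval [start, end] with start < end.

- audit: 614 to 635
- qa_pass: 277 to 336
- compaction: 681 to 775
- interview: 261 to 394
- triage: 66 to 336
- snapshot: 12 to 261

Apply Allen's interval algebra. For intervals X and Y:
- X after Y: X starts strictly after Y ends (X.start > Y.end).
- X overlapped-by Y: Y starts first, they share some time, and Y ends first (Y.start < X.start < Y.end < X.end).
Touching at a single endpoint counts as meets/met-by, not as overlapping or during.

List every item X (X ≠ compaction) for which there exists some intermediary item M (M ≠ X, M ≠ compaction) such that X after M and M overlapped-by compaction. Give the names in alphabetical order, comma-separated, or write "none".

Target compaction = [681, 775].
Intermediaries M with M overlapped-by compaction: none.
Union: none.

none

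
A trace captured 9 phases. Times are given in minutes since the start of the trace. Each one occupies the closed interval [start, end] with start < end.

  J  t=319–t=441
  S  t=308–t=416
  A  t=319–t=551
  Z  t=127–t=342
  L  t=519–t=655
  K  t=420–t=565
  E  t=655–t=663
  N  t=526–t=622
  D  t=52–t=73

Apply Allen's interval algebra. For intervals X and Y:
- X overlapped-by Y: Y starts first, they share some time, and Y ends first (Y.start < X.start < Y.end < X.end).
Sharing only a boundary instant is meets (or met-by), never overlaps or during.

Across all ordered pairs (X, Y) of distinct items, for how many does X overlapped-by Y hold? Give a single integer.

Checking all 72 ordered pairs for relation 'overlapped-by'; matching pairs in alphabetical order:
(A, S): A overlapped-by S ✓
(A, Z): A overlapped-by Z ✓
(J, S): J overlapped-by S ✓
(J, Z): J overlapped-by Z ✓
(K, A): K overlapped-by A ✓
(K, J): K overlapped-by J ✓
(L, A): L overlapped-by A ✓
(L, K): L overlapped-by K ✓
(N, A): N overlapped-by A ✓
(N, K): N overlapped-by K ✓
(S, Z): S overlapped-by Z ✓
Count: 11.

11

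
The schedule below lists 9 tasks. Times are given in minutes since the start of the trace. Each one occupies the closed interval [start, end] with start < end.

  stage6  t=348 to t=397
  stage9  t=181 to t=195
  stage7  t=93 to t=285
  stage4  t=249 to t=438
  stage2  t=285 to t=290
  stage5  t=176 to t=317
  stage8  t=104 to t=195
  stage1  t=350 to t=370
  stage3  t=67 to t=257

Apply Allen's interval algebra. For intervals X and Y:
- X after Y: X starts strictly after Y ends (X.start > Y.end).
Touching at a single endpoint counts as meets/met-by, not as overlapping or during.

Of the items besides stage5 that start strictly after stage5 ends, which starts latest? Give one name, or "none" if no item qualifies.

Target stage5 = [t=176, t=317].
stage1 [t=350, t=370] → after → candidate.
stage2 [t=285, t=290] → during → excluded.
stage3 [t=67, t=257] → overlaps → excluded.
stage4 [t=249, t=438] → overlapped-by → excluded.
stage6 [t=348, t=397] → after → candidate.
stage7 [t=93, t=285] → overlaps → excluded.
stage8 [t=104, t=195] → overlaps → excluded.
stage9 [t=181, t=195] → during → excluded.
Among candidates, latest start is t=350 → stage1.

stage1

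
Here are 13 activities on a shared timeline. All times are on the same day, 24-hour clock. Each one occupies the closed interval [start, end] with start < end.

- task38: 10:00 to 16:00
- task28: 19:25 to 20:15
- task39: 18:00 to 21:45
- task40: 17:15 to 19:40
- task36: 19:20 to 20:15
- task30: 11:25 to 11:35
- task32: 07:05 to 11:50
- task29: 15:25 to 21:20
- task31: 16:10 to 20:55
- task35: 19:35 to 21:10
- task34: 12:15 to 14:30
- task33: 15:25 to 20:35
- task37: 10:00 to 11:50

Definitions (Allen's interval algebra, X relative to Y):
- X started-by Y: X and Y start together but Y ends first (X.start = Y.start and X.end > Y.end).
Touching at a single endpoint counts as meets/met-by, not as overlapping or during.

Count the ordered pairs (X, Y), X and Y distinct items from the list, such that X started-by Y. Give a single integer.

2

Checking all 156 ordered pairs for relation 'started-by'; matching pairs in alphabetical order:
(task29, task33): task29 started-by task33 ✓
(task38, task37): task38 started-by task37 ✓
Count: 2.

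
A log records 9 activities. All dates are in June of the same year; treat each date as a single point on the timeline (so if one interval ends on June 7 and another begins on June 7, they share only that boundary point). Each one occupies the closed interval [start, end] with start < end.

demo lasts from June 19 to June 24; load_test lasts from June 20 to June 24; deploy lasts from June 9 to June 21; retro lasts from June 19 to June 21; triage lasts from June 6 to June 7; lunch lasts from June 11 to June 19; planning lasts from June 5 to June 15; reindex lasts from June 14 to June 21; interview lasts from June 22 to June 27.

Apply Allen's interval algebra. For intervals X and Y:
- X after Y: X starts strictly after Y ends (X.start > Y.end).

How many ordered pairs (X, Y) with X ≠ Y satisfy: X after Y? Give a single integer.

Checking all 72 ordered pairs for relation 'after'; matching pairs in alphabetical order:
(demo, planning): demo after planning ✓
(demo, triage): demo after triage ✓
(deploy, triage): deploy after triage ✓
(interview, deploy): interview after deploy ✓
(interview, lunch): interview after lunch ✓
(interview, planning): interview after planning ✓
(interview, reindex): interview after reindex ✓
(interview, retro): interview after retro ✓
(interview, triage): interview after triage ✓
(load_test, lunch): load_test after lunch ✓
(load_test, planning): load_test after planning ✓
(load_test, triage): load_test after triage ✓
(lunch, triage): lunch after triage ✓
(reindex, triage): reindex after triage ✓
(retro, planning): retro after planning ✓
(retro, triage): retro after triage ✓
Count: 16.

16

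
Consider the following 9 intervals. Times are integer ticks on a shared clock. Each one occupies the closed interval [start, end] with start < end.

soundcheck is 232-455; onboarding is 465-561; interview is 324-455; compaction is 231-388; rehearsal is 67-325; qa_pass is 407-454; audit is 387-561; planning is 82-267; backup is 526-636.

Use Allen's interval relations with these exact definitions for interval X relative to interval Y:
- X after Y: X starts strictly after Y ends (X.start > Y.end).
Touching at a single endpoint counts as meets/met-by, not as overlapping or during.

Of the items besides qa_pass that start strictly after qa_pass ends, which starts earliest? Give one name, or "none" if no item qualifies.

onboarding

Target qa_pass = [407, 454].
audit [387, 561] → contains → excluded.
backup [526, 636] → after → candidate.
compaction [231, 388] → before → excluded.
interview [324, 455] → contains → excluded.
onboarding [465, 561] → after → candidate.
planning [82, 267] → before → excluded.
rehearsal [67, 325] → before → excluded.
soundcheck [232, 455] → contains → excluded.
Among candidates, earliest start is 465 → onboarding.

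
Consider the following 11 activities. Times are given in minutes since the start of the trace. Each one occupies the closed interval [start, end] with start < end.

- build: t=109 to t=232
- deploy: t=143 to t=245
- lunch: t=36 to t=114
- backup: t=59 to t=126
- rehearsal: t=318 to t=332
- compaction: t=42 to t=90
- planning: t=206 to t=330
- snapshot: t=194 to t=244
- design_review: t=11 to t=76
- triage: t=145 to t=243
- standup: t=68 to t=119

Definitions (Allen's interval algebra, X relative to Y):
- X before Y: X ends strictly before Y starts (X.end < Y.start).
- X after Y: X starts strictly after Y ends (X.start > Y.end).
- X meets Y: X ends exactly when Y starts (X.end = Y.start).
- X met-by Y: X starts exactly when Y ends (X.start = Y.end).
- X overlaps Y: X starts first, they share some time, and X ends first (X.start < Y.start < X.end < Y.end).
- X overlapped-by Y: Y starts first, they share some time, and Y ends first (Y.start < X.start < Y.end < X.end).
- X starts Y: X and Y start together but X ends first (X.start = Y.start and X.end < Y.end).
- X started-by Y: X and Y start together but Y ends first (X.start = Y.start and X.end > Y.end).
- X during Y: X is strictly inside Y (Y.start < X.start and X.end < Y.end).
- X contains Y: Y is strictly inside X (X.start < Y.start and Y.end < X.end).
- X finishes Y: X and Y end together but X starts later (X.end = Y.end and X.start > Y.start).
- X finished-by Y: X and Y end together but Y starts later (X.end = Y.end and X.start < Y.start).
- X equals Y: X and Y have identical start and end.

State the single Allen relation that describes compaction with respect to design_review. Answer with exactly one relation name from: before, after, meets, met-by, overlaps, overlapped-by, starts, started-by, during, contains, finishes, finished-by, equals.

overlapped-by

compaction = [t=42, t=90]; design_review = [t=11, t=76].
Compare endpoints: compaction.start > design_review.start, compaction.start < design_review.end, compaction.end > design_review.start, compaction.end > design_review.end.
That pattern is 'overlapped-by'.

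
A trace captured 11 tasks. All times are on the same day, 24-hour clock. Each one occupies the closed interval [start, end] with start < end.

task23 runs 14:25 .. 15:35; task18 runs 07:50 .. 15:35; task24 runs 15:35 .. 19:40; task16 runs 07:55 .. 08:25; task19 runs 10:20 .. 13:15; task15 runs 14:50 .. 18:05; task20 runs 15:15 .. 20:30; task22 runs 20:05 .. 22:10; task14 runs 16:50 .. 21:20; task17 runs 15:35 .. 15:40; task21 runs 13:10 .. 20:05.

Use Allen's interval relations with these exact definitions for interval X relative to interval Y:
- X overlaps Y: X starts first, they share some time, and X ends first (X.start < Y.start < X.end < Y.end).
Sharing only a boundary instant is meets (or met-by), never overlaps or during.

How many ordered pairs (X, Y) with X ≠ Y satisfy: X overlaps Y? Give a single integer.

15

Checking all 110 ordered pairs for relation 'overlaps'; matching pairs in alphabetical order:
(task14, task22): task14 overlaps task22 ✓
(task15, task14): task15 overlaps task14 ✓
(task15, task20): task15 overlaps task20 ✓
(task15, task24): task15 overlaps task24 ✓
(task18, task15): task18 overlaps task15 ✓
(task18, task20): task18 overlaps task20 ✓
(task18, task21): task18 overlaps task21 ✓
(task19, task21): task19 overlaps task21 ✓
(task20, task14): task20 overlaps task14 ✓
(task20, task22): task20 overlaps task22 ✓
(task21, task14): task21 overlaps task14 ✓
(task21, task20): task21 overlaps task20 ✓
(task23, task15): task23 overlaps task15 ✓
(task23, task20): task23 overlaps task20 ✓
(task24, task14): task24 overlaps task14 ✓
Count: 15.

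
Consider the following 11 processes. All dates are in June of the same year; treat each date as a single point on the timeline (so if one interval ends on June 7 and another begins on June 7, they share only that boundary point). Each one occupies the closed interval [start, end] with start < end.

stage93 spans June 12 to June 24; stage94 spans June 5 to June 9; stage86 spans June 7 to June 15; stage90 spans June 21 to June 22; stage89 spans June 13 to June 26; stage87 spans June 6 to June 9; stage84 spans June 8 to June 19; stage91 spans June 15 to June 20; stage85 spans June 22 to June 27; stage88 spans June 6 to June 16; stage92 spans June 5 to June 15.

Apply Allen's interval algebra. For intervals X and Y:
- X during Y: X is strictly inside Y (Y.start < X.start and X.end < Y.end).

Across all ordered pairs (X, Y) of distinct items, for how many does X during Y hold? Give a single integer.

6

Checking all 110 ordered pairs for relation 'during'; matching pairs in alphabetical order:
(stage86, stage88): stage86 during stage88 ✓
(stage87, stage92): stage87 during stage92 ✓
(stage90, stage89): stage90 during stage89 ✓
(stage90, stage93): stage90 during stage93 ✓
(stage91, stage89): stage91 during stage89 ✓
(stage91, stage93): stage91 during stage93 ✓
Count: 6.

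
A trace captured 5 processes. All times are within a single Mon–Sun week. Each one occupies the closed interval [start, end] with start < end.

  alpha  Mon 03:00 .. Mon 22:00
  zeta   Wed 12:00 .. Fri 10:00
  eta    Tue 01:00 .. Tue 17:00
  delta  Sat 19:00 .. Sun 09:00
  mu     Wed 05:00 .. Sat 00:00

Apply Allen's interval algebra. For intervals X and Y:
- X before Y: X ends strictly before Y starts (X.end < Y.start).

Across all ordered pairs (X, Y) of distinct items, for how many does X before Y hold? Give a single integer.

9

Checking all 20 ordered pairs for relation 'before'; matching pairs in alphabetical order:
(alpha, delta): alpha before delta ✓
(alpha, eta): alpha before eta ✓
(alpha, mu): alpha before mu ✓
(alpha, zeta): alpha before zeta ✓
(eta, delta): eta before delta ✓
(eta, mu): eta before mu ✓
(eta, zeta): eta before zeta ✓
(mu, delta): mu before delta ✓
(zeta, delta): zeta before delta ✓
Count: 9.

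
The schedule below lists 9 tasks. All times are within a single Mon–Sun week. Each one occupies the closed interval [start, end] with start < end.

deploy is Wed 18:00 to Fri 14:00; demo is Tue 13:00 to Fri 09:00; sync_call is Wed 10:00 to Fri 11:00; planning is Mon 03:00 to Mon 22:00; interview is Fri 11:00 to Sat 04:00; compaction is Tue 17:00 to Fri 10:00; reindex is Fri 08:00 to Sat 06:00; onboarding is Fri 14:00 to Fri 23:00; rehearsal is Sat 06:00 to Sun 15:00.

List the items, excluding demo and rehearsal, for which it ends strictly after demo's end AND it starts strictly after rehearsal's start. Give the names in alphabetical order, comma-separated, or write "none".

Conditions: its end is strictly after demo's end (X.end > Fri 09:00) AND its start is strictly after rehearsal's start (X.start > Sat 06:00).
compaction: end Fri 10:00 > Fri 09:00? ✓; start Tue 17:00 > Sat 06:00? ✗ → no.
deploy: end Fri 14:00 > Fri 09:00? ✓; start Wed 18:00 > Sat 06:00? ✗ → no.
interview: end Sat 04:00 > Fri 09:00? ✓; start Fri 11:00 > Sat 06:00? ✗ → no.
onboarding: end Fri 23:00 > Fri 09:00? ✓; start Fri 14:00 > Sat 06:00? ✗ → no.
planning: end Mon 22:00 > Fri 09:00? ✗; start Mon 03:00 > Sat 06:00? ✗ → no.
reindex: end Sat 06:00 > Fri 09:00? ✓; start Fri 08:00 > Sat 06:00? ✗ → no.
sync_call: end Fri 11:00 > Fri 09:00? ✓; start Wed 10:00 > Sat 06:00? ✗ → no.
Result: none.

none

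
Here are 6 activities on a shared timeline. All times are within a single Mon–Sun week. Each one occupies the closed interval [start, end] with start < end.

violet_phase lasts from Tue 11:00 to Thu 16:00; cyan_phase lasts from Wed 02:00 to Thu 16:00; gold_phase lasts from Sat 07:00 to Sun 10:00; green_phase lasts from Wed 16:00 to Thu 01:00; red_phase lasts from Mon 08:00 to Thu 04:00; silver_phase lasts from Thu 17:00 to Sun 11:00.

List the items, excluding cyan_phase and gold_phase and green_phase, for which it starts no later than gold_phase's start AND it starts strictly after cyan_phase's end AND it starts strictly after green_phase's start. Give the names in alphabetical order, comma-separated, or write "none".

Conditions: its start is no later than gold_phase's start (X.start <= Sat 07:00) AND its start is strictly after cyan_phase's end (X.start > Thu 16:00) AND its start is strictly after green_phase's start (X.start > Wed 16:00).
red_phase: start Mon 08:00 <= Sat 07:00? ✓; start Mon 08:00 > Thu 16:00? ✗; start Mon 08:00 > Wed 16:00? ✗ → no.
silver_phase: start Thu 17:00 <= Sat 07:00? ✓; start Thu 17:00 > Thu 16:00? ✓; start Thu 17:00 > Wed 16:00? ✓ → yes.
violet_phase: start Tue 11:00 <= Sat 07:00? ✓; start Tue 11:00 > Thu 16:00? ✗; start Tue 11:00 > Wed 16:00? ✗ → no.
Result: silver_phase.

silver_phase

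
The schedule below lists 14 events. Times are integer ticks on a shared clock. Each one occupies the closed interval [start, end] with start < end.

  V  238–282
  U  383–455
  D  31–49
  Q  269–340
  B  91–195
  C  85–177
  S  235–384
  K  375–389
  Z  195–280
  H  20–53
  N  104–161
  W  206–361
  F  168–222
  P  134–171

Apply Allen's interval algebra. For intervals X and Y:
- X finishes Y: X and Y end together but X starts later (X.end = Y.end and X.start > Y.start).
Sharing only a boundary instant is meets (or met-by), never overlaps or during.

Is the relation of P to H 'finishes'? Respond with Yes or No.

P = [134, 171], H = [20, 53].
Actual relation of P to H: after.
Asked whether 'finishes' holds → No.

No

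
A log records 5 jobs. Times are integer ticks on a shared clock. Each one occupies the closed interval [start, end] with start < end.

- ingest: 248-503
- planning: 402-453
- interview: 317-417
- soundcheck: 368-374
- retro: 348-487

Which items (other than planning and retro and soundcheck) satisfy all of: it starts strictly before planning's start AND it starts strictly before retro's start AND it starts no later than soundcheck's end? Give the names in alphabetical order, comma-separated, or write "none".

Conditions: its start is strictly before planning's start (X.start < 402) AND its start is strictly before retro's start (X.start < 348) AND its start is no later than soundcheck's end (X.start <= 374).
ingest: start 248 < 402? ✓; start 248 < 348? ✓; start 248 <= 374? ✓ → yes.
interview: start 317 < 402? ✓; start 317 < 348? ✓; start 317 <= 374? ✓ → yes.
Result: ingest, interview.

ingest, interview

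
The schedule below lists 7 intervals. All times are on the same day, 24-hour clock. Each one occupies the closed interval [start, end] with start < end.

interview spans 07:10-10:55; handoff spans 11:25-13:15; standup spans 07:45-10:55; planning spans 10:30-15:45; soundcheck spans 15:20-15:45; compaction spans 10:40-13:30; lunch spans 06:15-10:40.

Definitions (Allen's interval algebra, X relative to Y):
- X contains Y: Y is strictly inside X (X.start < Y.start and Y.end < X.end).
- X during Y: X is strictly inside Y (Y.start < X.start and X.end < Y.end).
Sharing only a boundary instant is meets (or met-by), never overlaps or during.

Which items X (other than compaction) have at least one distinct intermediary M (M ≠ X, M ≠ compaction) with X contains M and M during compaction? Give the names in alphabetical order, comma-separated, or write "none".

planning

Target compaction = [10:40, 13:30].
Intermediaries M with M during compaction: handoff.
Via handoff — items with X contains handoff: planning.
Union: planning.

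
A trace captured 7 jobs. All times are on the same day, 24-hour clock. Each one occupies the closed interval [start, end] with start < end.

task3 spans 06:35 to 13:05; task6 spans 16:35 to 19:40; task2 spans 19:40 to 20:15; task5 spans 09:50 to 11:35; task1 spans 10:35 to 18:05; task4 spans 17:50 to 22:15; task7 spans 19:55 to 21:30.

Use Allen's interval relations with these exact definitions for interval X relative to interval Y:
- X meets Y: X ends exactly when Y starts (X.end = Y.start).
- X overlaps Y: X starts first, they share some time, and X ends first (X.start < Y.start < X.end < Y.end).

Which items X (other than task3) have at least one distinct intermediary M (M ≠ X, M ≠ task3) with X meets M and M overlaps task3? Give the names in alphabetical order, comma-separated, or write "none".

none

Target task3 = [06:35, 13:05].
Intermediaries M with M overlaps task3: none.
Union: none.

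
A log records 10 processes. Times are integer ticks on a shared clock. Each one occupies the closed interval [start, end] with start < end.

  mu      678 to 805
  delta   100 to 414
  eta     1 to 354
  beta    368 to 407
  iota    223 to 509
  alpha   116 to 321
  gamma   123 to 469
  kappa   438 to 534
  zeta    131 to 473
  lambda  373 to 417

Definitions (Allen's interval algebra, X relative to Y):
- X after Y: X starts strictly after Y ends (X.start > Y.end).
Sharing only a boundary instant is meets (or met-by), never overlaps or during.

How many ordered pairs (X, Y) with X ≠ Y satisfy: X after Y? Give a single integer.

18

Checking all 90 ordered pairs for relation 'after'; matching pairs in alphabetical order:
(beta, alpha): beta after alpha ✓
(beta, eta): beta after eta ✓
(kappa, alpha): kappa after alpha ✓
(kappa, beta): kappa after beta ✓
(kappa, delta): kappa after delta ✓
(kappa, eta): kappa after eta ✓
(kappa, lambda): kappa after lambda ✓
(lambda, alpha): lambda after alpha ✓
(lambda, eta): lambda after eta ✓
(mu, alpha): mu after alpha ✓
(mu, beta): mu after beta ✓
(mu, delta): mu after delta ✓
(mu, eta): mu after eta ✓
(mu, gamma): mu after gamma ✓
(mu, iota): mu after iota ✓
(mu, kappa): mu after kappa ✓
(mu, lambda): mu after lambda ✓
(mu, zeta): mu after zeta ✓
Count: 18.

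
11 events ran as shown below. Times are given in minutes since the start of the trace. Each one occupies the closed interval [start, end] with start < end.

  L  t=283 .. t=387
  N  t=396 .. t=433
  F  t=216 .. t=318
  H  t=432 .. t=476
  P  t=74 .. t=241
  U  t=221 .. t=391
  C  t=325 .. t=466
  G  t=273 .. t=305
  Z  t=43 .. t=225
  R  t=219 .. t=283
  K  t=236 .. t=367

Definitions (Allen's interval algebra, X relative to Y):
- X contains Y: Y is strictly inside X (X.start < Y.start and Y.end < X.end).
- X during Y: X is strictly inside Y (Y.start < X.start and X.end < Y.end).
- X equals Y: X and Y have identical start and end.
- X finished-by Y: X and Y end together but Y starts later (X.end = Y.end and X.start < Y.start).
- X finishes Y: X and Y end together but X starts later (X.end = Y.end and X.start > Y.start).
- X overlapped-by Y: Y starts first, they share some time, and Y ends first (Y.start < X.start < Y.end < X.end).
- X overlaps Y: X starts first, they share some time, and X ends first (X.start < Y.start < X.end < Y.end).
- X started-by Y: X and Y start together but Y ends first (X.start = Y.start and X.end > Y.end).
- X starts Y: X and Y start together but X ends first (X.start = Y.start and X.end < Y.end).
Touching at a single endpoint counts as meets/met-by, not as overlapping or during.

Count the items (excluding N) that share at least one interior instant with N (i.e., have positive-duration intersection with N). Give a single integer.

Target N = [t=396, t=433].
C [t=325, t=466] → contains → counts.
F [t=216, t=318] → before → no.
G [t=273, t=305] → before → no.
H [t=432, t=476] → overlapped-by → counts.
K [t=236, t=367] → before → no.
L [t=283, t=387] → before → no.
P [t=74, t=241] → before → no.
R [t=219, t=283] → before → no.
U [t=221, t=391] → before → no.
Z [t=43, t=225] → before → no.
Total: 2.

2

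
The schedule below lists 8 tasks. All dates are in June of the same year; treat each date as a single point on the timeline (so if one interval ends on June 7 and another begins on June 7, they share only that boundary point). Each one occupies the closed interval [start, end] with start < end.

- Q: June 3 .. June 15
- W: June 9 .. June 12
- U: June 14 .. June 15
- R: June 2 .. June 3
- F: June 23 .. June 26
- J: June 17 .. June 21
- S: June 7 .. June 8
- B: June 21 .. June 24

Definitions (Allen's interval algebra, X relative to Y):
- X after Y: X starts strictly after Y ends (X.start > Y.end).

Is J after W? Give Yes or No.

Yes

J = [June 17, June 21], W = [June 9, June 12].
Actual relation of J to W: after.
Asked whether 'after' holds → Yes.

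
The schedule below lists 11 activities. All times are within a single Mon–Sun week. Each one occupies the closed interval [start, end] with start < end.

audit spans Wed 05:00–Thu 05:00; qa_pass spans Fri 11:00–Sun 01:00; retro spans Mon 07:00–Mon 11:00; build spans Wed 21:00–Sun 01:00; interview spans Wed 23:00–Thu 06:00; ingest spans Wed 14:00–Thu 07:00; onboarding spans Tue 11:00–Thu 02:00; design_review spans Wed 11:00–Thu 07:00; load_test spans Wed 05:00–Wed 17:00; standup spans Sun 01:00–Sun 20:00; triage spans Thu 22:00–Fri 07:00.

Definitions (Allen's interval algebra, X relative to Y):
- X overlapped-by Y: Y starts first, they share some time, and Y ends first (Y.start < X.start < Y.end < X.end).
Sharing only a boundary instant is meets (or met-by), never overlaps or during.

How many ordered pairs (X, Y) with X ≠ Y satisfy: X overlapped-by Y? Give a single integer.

13

Checking all 110 ordered pairs for relation 'overlapped-by'; matching pairs in alphabetical order:
(audit, onboarding): audit overlapped-by onboarding ✓
(build, audit): build overlapped-by audit ✓
(build, design_review): build overlapped-by design_review ✓
(build, ingest): build overlapped-by ingest ✓
(build, onboarding): build overlapped-by onboarding ✓
(design_review, audit): design_review overlapped-by audit ✓
(design_review, load_test): design_review overlapped-by load_test ✓
(design_review, onboarding): design_review overlapped-by onboarding ✓
(ingest, audit): ingest overlapped-by audit ✓
(ingest, load_test): ingest overlapped-by load_test ✓
(ingest, onboarding): ingest overlapped-by onboarding ✓
(interview, audit): interview overlapped-by audit ✓
(interview, onboarding): interview overlapped-by onboarding ✓
Count: 13.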